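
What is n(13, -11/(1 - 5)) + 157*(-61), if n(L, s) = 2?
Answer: -9575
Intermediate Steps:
n(13, -11/(1 - 5)) + 157*(-61) = 2 + 157*(-61) = 2 - 9577 = -9575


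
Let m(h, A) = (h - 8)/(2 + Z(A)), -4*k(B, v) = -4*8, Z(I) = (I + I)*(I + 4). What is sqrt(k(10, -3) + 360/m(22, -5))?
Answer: 2*sqrt(3878)/7 ≈ 17.792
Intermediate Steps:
Z(I) = 2*I*(4 + I) (Z(I) = (2*I)*(4 + I) = 2*I*(4 + I))
k(B, v) = 8 (k(B, v) = -(-1)*8 = -1/4*(-32) = 8)
m(h, A) = (-8 + h)/(2 + 2*A*(4 + A)) (m(h, A) = (h - 8)/(2 + 2*A*(4 + A)) = (-8 + h)/(2 + 2*A*(4 + A)))
sqrt(k(10, -3) + 360/m(22, -5)) = sqrt(8 + 360/(((-8 + 22)/(2*(1 - 5*(4 - 5)))))) = sqrt(8 + 360/(((1/2)*14/(1 - 5*(-1))))) = sqrt(8 + 360/(((1/2)*14/(1 + 5)))) = sqrt(8 + 360/(((1/2)*14/6))) = sqrt(8 + 360/(((1/2)*(1/6)*14))) = sqrt(8 + 360/(7/6)) = sqrt(8 + 360*(6/7)) = sqrt(8 + 2160/7) = sqrt(2216/7) = 2*sqrt(3878)/7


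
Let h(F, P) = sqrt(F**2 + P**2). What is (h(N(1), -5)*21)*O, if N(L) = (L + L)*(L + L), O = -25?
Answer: -525*sqrt(41) ≈ -3361.6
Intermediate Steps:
N(L) = 4*L**2 (N(L) = (2*L)*(2*L) = 4*L**2)
(h(N(1), -5)*21)*O = (sqrt((4*1**2)**2 + (-5)**2)*21)*(-25) = (sqrt((4*1)**2 + 25)*21)*(-25) = (sqrt(4**2 + 25)*21)*(-25) = (sqrt(16 + 25)*21)*(-25) = (sqrt(41)*21)*(-25) = (21*sqrt(41))*(-25) = -525*sqrt(41)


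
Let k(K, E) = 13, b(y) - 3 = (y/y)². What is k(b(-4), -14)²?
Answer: 169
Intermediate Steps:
b(y) = 4 (b(y) = 3 + (y/y)² = 3 + 1² = 3 + 1 = 4)
k(b(-4), -14)² = 13² = 169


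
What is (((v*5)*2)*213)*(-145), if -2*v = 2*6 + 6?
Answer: 2779650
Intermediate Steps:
v = -9 (v = -(2*6 + 6)/2 = -(12 + 6)/2 = -½*18 = -9)
(((v*5)*2)*213)*(-145) = ((-9*5*2)*213)*(-145) = (-45*2*213)*(-145) = -90*213*(-145) = -19170*(-145) = 2779650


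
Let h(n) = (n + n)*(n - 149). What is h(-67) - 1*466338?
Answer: -437394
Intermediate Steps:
h(n) = 2*n*(-149 + n) (h(n) = (2*n)*(-149 + n) = 2*n*(-149 + n))
h(-67) - 1*466338 = 2*(-67)*(-149 - 67) - 1*466338 = 2*(-67)*(-216) - 466338 = 28944 - 466338 = -437394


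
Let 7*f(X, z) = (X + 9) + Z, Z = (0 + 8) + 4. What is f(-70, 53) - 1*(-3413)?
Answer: 3406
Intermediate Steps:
Z = 12 (Z = 8 + 4 = 12)
f(X, z) = 3 + X/7 (f(X, z) = ((X + 9) + 12)/7 = ((9 + X) + 12)/7 = (21 + X)/7 = 3 + X/7)
f(-70, 53) - 1*(-3413) = (3 + (1/7)*(-70)) - 1*(-3413) = (3 - 10) + 3413 = -7 + 3413 = 3406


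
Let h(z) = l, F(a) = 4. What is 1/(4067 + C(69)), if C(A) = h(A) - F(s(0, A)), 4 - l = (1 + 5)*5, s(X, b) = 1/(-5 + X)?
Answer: 1/4037 ≈ 0.00024771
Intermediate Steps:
l = -26 (l = 4 - (1 + 5)*5 = 4 - 6*5 = 4 - 1*30 = 4 - 30 = -26)
h(z) = -26
C(A) = -30 (C(A) = -26 - 1*4 = -26 - 4 = -30)
1/(4067 + C(69)) = 1/(4067 - 30) = 1/4037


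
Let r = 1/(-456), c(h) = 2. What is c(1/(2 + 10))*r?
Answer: -1/228 ≈ -0.0043860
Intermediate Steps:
r = -1/456 ≈ -0.0021930
c(1/(2 + 10))*r = 2*(-1/456) = -1/228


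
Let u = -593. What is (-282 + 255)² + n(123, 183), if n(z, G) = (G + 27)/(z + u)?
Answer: 34242/47 ≈ 728.55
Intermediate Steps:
n(z, G) = (27 + G)/(-593 + z) (n(z, G) = (G + 27)/(z - 593) = (27 + G)/(-593 + z))
(-282 + 255)² + n(123, 183) = (-282 + 255)² + (27 + 183)/(-593 + 123) = (-27)² + 210/(-470) = 729 - 1/470*210 = 729 - 21/47 = 34242/47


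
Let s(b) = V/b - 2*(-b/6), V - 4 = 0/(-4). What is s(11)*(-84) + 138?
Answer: -2206/11 ≈ -200.55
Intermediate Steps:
V = 4 (V = 4 + 0/(-4) = 4 + 0*(-¼) = 4 + 0 = 4)
s(b) = 4/b + b/3 (s(b) = 4/b - 2*(-b/6) = 4/b - (-1)*b/3 = 4/b + b/3)
s(11)*(-84) + 138 = (4/11 + (⅓)*11)*(-84) + 138 = (4*(1/11) + 11/3)*(-84) + 138 = (4/11 + 11/3)*(-84) + 138 = (133/33)*(-84) + 138 = -3724/11 + 138 = -2206/11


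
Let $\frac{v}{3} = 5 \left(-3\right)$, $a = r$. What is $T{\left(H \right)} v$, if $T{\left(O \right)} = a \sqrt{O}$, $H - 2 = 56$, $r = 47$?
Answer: $- 2115 \sqrt{58} \approx -16107.0$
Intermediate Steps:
$a = 47$
$H = 58$ ($H = 2 + 56 = 58$)
$T{\left(O \right)} = 47 \sqrt{O}$
$v = -45$ ($v = 3 \cdot 5 \left(-3\right) = 3 \left(-15\right) = -45$)
$T{\left(H \right)} v = 47 \sqrt{58} \left(-45\right) = - 2115 \sqrt{58}$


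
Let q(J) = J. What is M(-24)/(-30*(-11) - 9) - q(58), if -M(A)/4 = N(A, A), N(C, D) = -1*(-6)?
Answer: -6214/107 ≈ -58.075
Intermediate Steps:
N(C, D) = 6
M(A) = -24 (M(A) = -4*6 = -24)
M(-24)/(-30*(-11) - 9) - q(58) = -24/(-30*(-11) - 9) - 1*58 = -24/(330 - 9) - 58 = -24/321 - 58 = -24*1/321 - 58 = -8/107 - 58 = -6214/107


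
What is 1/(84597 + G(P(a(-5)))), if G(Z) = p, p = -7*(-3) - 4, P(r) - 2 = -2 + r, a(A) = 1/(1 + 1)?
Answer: 1/84614 ≈ 1.1818e-5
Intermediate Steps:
a(A) = 1/2
P(r) = r (P(r) = 2 + (-2 + r) = r)
p = 17 (p = 21 - 4 = 17)
G(Z) = 17
1/(84597 + G(P(a(-5)))) = 1/(84597 + 17) = 1/84614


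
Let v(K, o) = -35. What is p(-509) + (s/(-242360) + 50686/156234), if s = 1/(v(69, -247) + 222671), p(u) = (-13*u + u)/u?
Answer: -16404347679105559/1405013949337440 ≈ -11.676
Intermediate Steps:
p(u) = -12 (p(u) = (-12*u)/u = -12)
s = 1/222636 (s = 1/(-35 + 222671) = 1/222636 ≈ 4.4916e-6)
p(-509) + (s/(-242360) + 50686/156234) = -12 + ((1/222636)/(-242360) + 50686/156234) = -12 + ((1/222636)*(-1/242360) + 50686*(1/156234)) = -12 + (-1/53958060960 + 25343/78117) = -12 + 455819712943721/1405013949337440 = -16404347679105559/1405013949337440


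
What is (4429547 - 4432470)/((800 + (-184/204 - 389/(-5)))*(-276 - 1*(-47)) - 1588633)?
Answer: 745365/456307876 ≈ 0.0016335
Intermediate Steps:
(4429547 - 4432470)/((800 + (-184/204 - 389/(-5)))*(-276 - 1*(-47)) - 1588633) = -2923/((800 + (-184*1/204 - 389*(-⅕)))*(-276 + 47) - 1588633) = -2923/((800 + (-46/51 + 389/5))*(-229) - 1588633) = -2923/((800 + 19609/255)*(-229) - 1588633) = -2923/((223609/255)*(-229) - 1588633) = -2923/(-51206461/255 - 1588633) = -2923/(-456307876/255) = -2923*(-255/456307876) = 745365/456307876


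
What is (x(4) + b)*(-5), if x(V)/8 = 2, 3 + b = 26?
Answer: -195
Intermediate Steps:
b = 23 (b = -3 + 26 = 23)
x(V) = 16 (x(V) = 8*2 = 16)
(x(4) + b)*(-5) = (16 + 23)*(-5) = 39*(-5) = -195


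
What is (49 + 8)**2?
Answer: 3249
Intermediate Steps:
(49 + 8)**2 = 57**2 = 3249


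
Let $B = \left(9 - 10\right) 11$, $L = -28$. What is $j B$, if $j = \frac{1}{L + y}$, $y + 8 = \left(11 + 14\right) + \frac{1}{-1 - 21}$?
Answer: $\frac{242}{243} \approx 0.99588$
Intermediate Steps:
$y = \frac{373}{22}$ ($y = -8 + \left(\left(11 + 14\right) + \frac{1}{-1 - 21}\right) = -8 + \left(25 + \frac{1}{-22}\right) = -8 + \left(25 - \frac{1}{22}\right) = -8 + \frac{549}{22} = \frac{373}{22} \approx 16.955$)
$B = -11$ ($B = \left(-1\right) 11 = -11$)
$j = - \frac{22}{243}$ ($j = \frac{1}{-28 + \frac{373}{22}} = \frac{1}{- \frac{243}{22}} = - \frac{22}{243} \approx -0.090535$)
$j B = \left(- \frac{22}{243}\right) \left(-11\right) = \frac{242}{243}$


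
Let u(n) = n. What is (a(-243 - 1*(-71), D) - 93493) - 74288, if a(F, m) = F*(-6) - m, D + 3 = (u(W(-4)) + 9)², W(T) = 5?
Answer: -166942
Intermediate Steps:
D = 193 (D = -3 + (5 + 9)² = -3 + 14² = -3 + 196 = 193)
a(F, m) = -m - 6*F (a(F, m) = -6*F - m = -m - 6*F)
(a(-243 - 1*(-71), D) - 93493) - 74288 = ((-1*193 - 6*(-243 - 1*(-71))) - 93493) - 74288 = ((-193 - 6*(-243 + 71)) - 93493) - 74288 = ((-193 - 6*(-172)) - 93493) - 74288 = ((-193 + 1032) - 93493) - 74288 = (839 - 93493) - 74288 = -92654 - 74288 = -166942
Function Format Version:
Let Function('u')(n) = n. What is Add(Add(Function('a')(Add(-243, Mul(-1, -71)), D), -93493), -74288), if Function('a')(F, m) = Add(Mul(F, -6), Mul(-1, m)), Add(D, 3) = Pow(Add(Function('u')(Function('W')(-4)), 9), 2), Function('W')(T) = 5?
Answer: -166942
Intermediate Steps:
D = 193 (D = Add(-3, Pow(Add(5, 9), 2)) = Add(-3, Pow(14, 2)) = Add(-3, 196) = 193)
Function('a')(F, m) = Add(Mul(-1, m), Mul(-6, F)) (Function('a')(F, m) = Add(Mul(-6, F), Mul(-1, m)) = Add(Mul(-1, m), Mul(-6, F)))
Add(Add(Function('a')(Add(-243, Mul(-1, -71)), D), -93493), -74288) = Add(Add(Add(Mul(-1, 193), Mul(-6, Add(-243, Mul(-1, -71)))), -93493), -74288) = Add(Add(Add(-193, Mul(-6, Add(-243, 71))), -93493), -74288) = Add(Add(Add(-193, Mul(-6, -172)), -93493), -74288) = Add(Add(Add(-193, 1032), -93493), -74288) = Add(Add(839, -93493), -74288) = Add(-92654, -74288) = -166942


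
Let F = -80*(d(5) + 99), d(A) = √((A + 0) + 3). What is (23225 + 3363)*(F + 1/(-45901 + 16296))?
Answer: -6234130927388/29605 - 4254080*√2 ≈ -2.1659e+8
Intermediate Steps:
d(A) = √(3 + A) (d(A) = √(A + 3) = √(3 + A))
F = -7920 - 160*√2 (F = -80*(√(3 + 5) + 99) = -80*(√8 + 99) = -80*(2*√2 + 99) = -80*(99 + 2*√2) = -7920 - 160*√2 ≈ -8146.3)
(23225 + 3363)*(F + 1/(-45901 + 16296)) = (23225 + 3363)*((-7920 - 160*√2) + 1/(-45901 + 16296)) = 26588*((-7920 - 160*√2) + 1/(-29605)) = 26588*((-7920 - 160*√2) - 1/29605) = 26588*(-234471601/29605 - 160*√2) = -6234130927388/29605 - 4254080*√2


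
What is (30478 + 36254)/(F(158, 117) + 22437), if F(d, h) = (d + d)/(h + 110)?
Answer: 15148164/5093515 ≈ 2.9740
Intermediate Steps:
F(d, h) = 2*d/(110 + h) (F(d, h) = (2*d)/(110 + h) = 2*d/(110 + h))
(30478 + 36254)/(F(158, 117) + 22437) = (30478 + 36254)/(2*158/(110 + 117) + 22437) = 66732/(2*158/227 + 22437) = 66732/(2*158*(1/227) + 22437) = 66732/(316/227 + 22437) = 66732/(5093515/227) = 66732*(227/5093515) = 15148164/5093515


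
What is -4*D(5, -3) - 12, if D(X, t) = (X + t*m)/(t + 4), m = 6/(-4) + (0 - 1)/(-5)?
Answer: -238/5 ≈ -47.600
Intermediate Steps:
m = -13/10 (m = 6*(-¼) - 1*(-⅕) = -3/2 + ⅕ = -13/10 ≈ -1.3000)
D(X, t) = (X - 13*t/10)/(4 + t) (D(X, t) = (X + t*(-13/10))/(t + 4) = (X - 13*t/10)/(4 + t))
-4*D(5, -3) - 12 = -4*(5 - 13/10*(-3))/(4 - 3) - 12 = -4*(5 + 39/10)/1 - 12 = -4*89/10 - 12 = -178/5 - 12 = -238/5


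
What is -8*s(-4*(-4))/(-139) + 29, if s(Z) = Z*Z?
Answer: 6079/139 ≈ 43.734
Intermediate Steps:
s(Z) = Z²
-8*s(-4*(-4))/(-139) + 29 = -8*(-4*(-4))²/(-139) + 29 = -8*16²*(-1)/139 + 29 = -2048*(-1)/139 + 29 = -8*(-256/139) + 29 = 2048/139 + 29 = 6079/139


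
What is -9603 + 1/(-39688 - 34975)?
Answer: -716988790/74663 ≈ -9603.0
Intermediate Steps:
-9603 + 1/(-39688 - 34975) = -9603 + 1/(-74663) = -9603 - 1/74663 = -716988790/74663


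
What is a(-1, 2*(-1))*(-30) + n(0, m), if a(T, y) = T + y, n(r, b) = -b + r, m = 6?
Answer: 84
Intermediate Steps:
n(r, b) = r - b
a(-1, 2*(-1))*(-30) + n(0, m) = (-1 + 2*(-1))*(-30) + (0 - 1*6) = (-1 - 2)*(-30) + (0 - 6) = -3*(-30) - 6 = 90 - 6 = 84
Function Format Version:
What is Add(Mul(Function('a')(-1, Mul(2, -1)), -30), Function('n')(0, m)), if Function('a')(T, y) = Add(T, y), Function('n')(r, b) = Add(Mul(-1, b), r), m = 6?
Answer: 84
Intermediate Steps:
Function('n')(r, b) = Add(r, Mul(-1, b))
Add(Mul(Function('a')(-1, Mul(2, -1)), -30), Function('n')(0, m)) = Add(Mul(Add(-1, Mul(2, -1)), -30), Add(0, Mul(-1, 6))) = Add(Mul(Add(-1, -2), -30), Add(0, -6)) = Add(Mul(-3, -30), -6) = Add(90, -6) = 84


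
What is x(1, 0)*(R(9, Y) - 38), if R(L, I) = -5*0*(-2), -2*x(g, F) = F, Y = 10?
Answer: 0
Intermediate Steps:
x(g, F) = -F/2
R(L, I) = 0 (R(L, I) = 0*(-2) = 0)
x(1, 0)*(R(9, Y) - 38) = (-½*0)*(0 - 38) = 0*(-38) = 0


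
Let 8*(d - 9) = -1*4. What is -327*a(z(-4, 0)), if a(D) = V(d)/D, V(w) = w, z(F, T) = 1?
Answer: -5559/2 ≈ -2779.5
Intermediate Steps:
d = 17/2 (d = 9 + (-1*4)/8 = 9 + (⅛)*(-4) = 9 - ½ = 17/2 ≈ 8.5000)
a(D) = 17/(2*D)
-327*a(z(-4, 0)) = -5559/(2*1) = -5559/2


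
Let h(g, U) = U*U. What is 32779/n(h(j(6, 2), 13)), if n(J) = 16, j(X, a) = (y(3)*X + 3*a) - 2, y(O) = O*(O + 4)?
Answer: 32779/16 ≈ 2048.7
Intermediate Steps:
y(O) = O*(4 + O)
j(X, a) = -2 + 3*a + 21*X (j(X, a) = ((3*(4 + 3))*X + 3*a) - 2 = ((3*7)*X + 3*a) - 2 = (21*X + 3*a) - 2 = (3*a + 21*X) - 2 = -2 + 3*a + 21*X)
h(g, U) = U²
32779/n(h(j(6, 2), 13)) = 32779/16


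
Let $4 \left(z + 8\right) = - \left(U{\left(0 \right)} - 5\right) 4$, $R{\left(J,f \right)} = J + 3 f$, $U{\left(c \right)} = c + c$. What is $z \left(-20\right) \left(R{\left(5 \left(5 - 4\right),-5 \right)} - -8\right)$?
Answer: $-120$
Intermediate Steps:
$U{\left(c \right)} = 2 c$
$z = -3$ ($z = -8 + \frac{\left(-1\right) \left(2 \cdot 0 - 5\right) 4}{4} = -8 + \frac{\left(-1\right) \left(0 - 5\right) 4}{4} = -8 + \frac{\left(-1\right) \left(\left(-5\right) 4\right)}{4} = -8 + \frac{\left(-1\right) \left(-20\right)}{4} = -8 + \frac{1}{4} \cdot 20 = -8 + 5 = -3$)
$z \left(-20\right) \left(R{\left(5 \left(5 - 4\right),-5 \right)} - -8\right) = \left(-3\right) \left(-20\right) \left(\left(5 \left(5 - 4\right) + 3 \left(-5\right)\right) - -8\right) = 60 \left(\left(5 \cdot 1 - 15\right) + 8\right) = 60 \left(\left(5 - 15\right) + 8\right) = 60 \left(-10 + 8\right) = 60 \left(-2\right) = -120$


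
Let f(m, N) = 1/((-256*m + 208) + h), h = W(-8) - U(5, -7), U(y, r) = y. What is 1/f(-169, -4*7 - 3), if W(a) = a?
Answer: 43459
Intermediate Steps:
h = -13 (h = -8 - 1*5 = -8 - 5 = -13)
f(m, N) = 1/(195 - 256*m) (f(m, N) = 1/((-256*m + 208) - 13) = 1/((208 - 256*m) - 13) = 1/(195 - 256*m))
1/f(-169, -4*7 - 3) = 1/(-1/(-195 + 256*(-169))) = 1/(-1/(-195 - 43264)) = 1/(-1/(-43459)) = 1/(-1*(-1/43459)) = 1/(1/43459) = 43459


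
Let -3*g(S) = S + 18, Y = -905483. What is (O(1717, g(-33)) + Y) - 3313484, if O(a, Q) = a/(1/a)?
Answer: -1270878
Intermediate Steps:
g(S) = -6 - S/3 (g(S) = -(S + 18)/3 = -(18 + S)/3 = -6 - S/3)
O(a, Q) = a² (O(a, Q) = a*a = a²)
(O(1717, g(-33)) + Y) - 3313484 = (1717² - 905483) - 3313484 = (2948089 - 905483) - 3313484 = 2042606 - 3313484 = -1270878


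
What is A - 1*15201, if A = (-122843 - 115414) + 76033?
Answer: -177425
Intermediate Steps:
A = -162224 (A = -238257 + 76033 = -162224)
A - 1*15201 = -162224 - 1*15201 = -162224 - 15201 = -177425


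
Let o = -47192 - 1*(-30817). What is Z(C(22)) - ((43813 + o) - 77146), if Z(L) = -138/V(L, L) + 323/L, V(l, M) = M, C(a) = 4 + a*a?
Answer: 24257689/488 ≈ 49708.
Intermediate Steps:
C(a) = 4 + a**2
o = -16375 (o = -47192 + 30817 = -16375)
Z(L) = 185/L (Z(L) = -138/L + 323/L = 185/L)
Z(C(22)) - ((43813 + o) - 77146) = 185/(4 + 22**2) - ((43813 - 16375) - 77146) = 185/(4 + 484) - (27438 - 77146) = 185/488 - 1*(-49708) = 185*(1/488) + 49708 = 185/488 + 49708 = 24257689/488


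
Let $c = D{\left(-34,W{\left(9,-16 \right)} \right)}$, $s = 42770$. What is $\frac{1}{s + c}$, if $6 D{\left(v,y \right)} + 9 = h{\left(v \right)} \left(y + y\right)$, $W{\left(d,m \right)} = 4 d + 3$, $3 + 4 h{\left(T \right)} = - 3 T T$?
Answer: $\frac{4}{125951} \approx 3.1758 \cdot 10^{-5}$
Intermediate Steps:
$h{\left(T \right)} = - \frac{3}{4} - \frac{3 T^{2}}{4}$ ($h{\left(T \right)} = - \frac{3}{4} + \frac{\left(-3\right) T T}{4} = - \frac{3}{4} + \frac{\left(-3\right) T^{2}}{4} = - \frac{3}{4} - \frac{3 T^{2}}{4}$)
$W{\left(d,m \right)} = 3 + 4 d$
$D{\left(v,y \right)} = - \frac{3}{2} + \frac{y \left(- \frac{3}{4} - \frac{3 v^{2}}{4}\right)}{3}$ ($D{\left(v,y \right)} = - \frac{3}{2} + \frac{\left(- \frac{3}{4} - \frac{3 v^{2}}{4}\right) \left(y + y\right)}{6} = - \frac{3}{2} + \frac{\left(- \frac{3}{4} - \frac{3 v^{2}}{4}\right) 2 y}{6} = - \frac{3}{2} + \frac{2 y \left(- \frac{3}{4} - \frac{3 v^{2}}{4}\right)}{6} = - \frac{3}{2} + \frac{y \left(- \frac{3}{4} - \frac{3 v^{2}}{4}\right)}{3}$)
$c = - \frac{45129}{4}$ ($c = - \frac{3}{2} - \frac{\left(3 + 4 \cdot 9\right) \left(1 + \left(-34\right)^{2}\right)}{4} = - \frac{3}{2} - \frac{\left(3 + 36\right) \left(1 + 1156\right)}{4} = - \frac{3}{2} - \frac{39}{4} \cdot 1157 = - \frac{3}{2} - \frac{45123}{4} = - \frac{45129}{4} \approx -11282.0$)
$\frac{1}{s + c} = \frac{1}{42770 - \frac{45129}{4}} = \frac{1}{\frac{125951}{4}} = \frac{4}{125951}$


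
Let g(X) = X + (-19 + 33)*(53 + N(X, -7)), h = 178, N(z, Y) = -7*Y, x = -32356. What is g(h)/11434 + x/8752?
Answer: -44487849/12508796 ≈ -3.5565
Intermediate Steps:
g(X) = 1428 + X (g(X) = X + (-19 + 33)*(53 - 7*(-7)) = X + 14*(53 + 49) = X + 14*102 = X + 1428 = 1428 + X)
g(h)/11434 + x/8752 = (1428 + 178)/11434 - 32356/8752 = 1606*(1/11434) - 32356*1/8752 = 803/5717 - 8089/2188 = -44487849/12508796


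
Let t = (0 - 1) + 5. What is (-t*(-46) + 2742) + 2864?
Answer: 5790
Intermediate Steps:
t = 4 (t = -1 + 5 = 4)
(-t*(-46) + 2742) + 2864 = (-4*(-46) + 2742) + 2864 = (-1*(-184) + 2742) + 2864 = (184 + 2742) + 2864 = 2926 + 2864 = 5790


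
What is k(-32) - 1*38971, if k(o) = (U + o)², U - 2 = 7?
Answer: -38442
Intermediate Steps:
U = 9 (U = 2 + 7 = 9)
k(o) = (9 + o)²
k(-32) - 1*38971 = (9 - 32)² - 1*38971 = (-23)² - 38971 = 529 - 38971 = -38442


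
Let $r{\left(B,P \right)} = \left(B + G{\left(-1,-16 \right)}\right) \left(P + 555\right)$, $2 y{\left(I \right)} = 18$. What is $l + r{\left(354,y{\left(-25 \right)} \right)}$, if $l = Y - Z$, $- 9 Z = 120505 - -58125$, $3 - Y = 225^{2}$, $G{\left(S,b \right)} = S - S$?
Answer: $\frac{1519936}{9} \approx 1.6888 \cdot 10^{5}$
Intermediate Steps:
$G{\left(S,b \right)} = 0$
$y{\left(I \right)} = 9$ ($y{\left(I \right)} = \frac{1}{2} \cdot 18 = 9$)
$r{\left(B,P \right)} = B \left(555 + P\right)$ ($r{\left(B,P \right)} = \left(B + 0\right) \left(P + 555\right) = B \left(555 + P\right)$)
$Y = -50622$ ($Y = 3 - 225^{2} = 3 - 50625 = -50622$)
$Z = - \frac{178630}{9}$ ($Z = - \frac{120505 - -58125}{9} = - \frac{120505 + 58125}{9} = \left(- \frac{1}{9}\right) 178630 = - \frac{178630}{9} \approx -19848.0$)
$l = - \frac{276968}{9}$ ($l = -50622 - - \frac{178630}{9} = -50622 + \frac{178630}{9} = - \frac{276968}{9} \approx -30774.0$)
$l + r{\left(354,y{\left(-25 \right)} \right)} = - \frac{276968}{9} + 354 \left(555 + 9\right) = - \frac{276968}{9} + 354 \cdot 564 = - \frac{276968}{9} + 199656 = \frac{1519936}{9}$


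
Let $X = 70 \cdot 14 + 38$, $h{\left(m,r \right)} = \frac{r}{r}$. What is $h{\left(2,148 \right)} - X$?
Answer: $-1017$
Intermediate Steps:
$h{\left(m,r \right)} = 1$
$X = 1018$ ($X = 980 + 38 = 1018$)
$h{\left(2,148 \right)} - X = 1 - 1018 = -1017$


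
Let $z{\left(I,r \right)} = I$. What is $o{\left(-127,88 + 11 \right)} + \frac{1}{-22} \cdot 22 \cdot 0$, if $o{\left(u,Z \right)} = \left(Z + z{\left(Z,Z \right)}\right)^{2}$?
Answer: $39204$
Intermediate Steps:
$o{\left(u,Z \right)} = 4 Z^{2}$ ($o{\left(u,Z \right)} = \left(Z + Z\right)^{2} = \left(2 Z\right)^{2} = 4 Z^{2}$)
$o{\left(-127,88 + 11 \right)} + \frac{1}{-22} \cdot 22 \cdot 0 = 4 \left(88 + 11\right)^{2} + \frac{1}{-22} \cdot 22 \cdot 0 = 4 \cdot 99^{2} + \left(- \frac{1}{22}\right) 22 \cdot 0 = 4 \cdot 9801 - 0 = 39204 + 0 = 39204$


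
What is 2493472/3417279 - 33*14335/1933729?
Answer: 3205138199743/6608091503391 ≈ 0.48503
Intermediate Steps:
2493472/3417279 - 33*14335/1933729 = 2493472*(1/3417279) - 473055*1/1933729 = 2493472/3417279 - 473055/1933729 = 3205138199743/6608091503391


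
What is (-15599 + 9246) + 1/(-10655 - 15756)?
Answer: -167789084/26411 ≈ -6353.0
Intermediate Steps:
(-15599 + 9246) + 1/(-10655 - 15756) = -6353 + 1/(-26411) = -6353 - 1/26411 = -167789084/26411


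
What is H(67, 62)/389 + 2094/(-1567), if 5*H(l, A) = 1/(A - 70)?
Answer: -32584207/24382520 ≈ -1.3364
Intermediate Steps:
H(l, A) = 1/(5*(-70 + A)) (H(l, A) = 1/(5*(A - 70)) = 1/(5*(-70 + A)))
H(67, 62)/389 + 2094/(-1567) = (1/(5*(-70 + 62)))/389 + 2094/(-1567) = ((⅕)/(-8))*(1/389) + 2094*(-1/1567) = ((⅕)*(-⅛))*(1/389) - 2094/1567 = -1/40*1/389 - 2094/1567 = -1/15560 - 2094/1567 = -32584207/24382520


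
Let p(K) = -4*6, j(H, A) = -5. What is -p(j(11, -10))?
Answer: 24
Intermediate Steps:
p(K) = -24
-p(j(11, -10)) = -1*(-24) = 24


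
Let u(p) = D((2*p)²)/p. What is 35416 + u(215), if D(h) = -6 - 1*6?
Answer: 7614428/215 ≈ 35416.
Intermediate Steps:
D(h) = -12 (D(h) = -6 - 6 = -12)
u(p) = -12/p
35416 + u(215) = 35416 - 12/215 = 7614428/215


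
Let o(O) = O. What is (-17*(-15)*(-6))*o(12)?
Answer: -18360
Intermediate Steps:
(-17*(-15)*(-6))*o(12) = (-17*(-15)*(-6))*12 = (255*(-6))*12 = -1530*12 = -18360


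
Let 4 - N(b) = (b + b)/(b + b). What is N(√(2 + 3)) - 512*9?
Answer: -4605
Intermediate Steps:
N(b) = 3 (N(b) = 4 - (b + b)/(b + b) = 4 - 2*b/(2*b) = 4 - 2*b*1/(2*b) = 4 - 1*1 = 4 - 1 = 3)
N(√(2 + 3)) - 512*9 = 3 - 512*9 = 3 - 128*36 = 3 - 4608 = -4605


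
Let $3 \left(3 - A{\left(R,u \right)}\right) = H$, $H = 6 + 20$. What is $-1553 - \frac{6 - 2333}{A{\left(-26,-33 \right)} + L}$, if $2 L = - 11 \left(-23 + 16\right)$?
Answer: $- \frac{291979}{197} \approx -1482.1$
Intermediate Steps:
$L = \frac{77}{2}$ ($L = \frac{\left(-11\right) \left(-23 + 16\right)}{2} = \frac{\left(-11\right) \left(-7\right)}{2} = \frac{1}{2} \cdot 77 = \frac{77}{2} \approx 38.5$)
$H = 26$
$A{\left(R,u \right)} = - \frac{17}{3}$ ($A{\left(R,u \right)} = 3 - \frac{26}{3} = - \frac{17}{3}$)
$-1553 - \frac{6 - 2333}{A{\left(-26,-33 \right)} + L} = -1553 - \frac{6 - 2333}{- \frac{17}{3} + \frac{77}{2}} = -1553 - - \frac{2327}{\frac{197}{6}} = -1553 - \left(-2327\right) \frac{6}{197} = -1553 - - \frac{13962}{197} = -1553 + \frac{13962}{197} = - \frac{291979}{197}$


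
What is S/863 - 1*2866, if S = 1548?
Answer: -2471810/863 ≈ -2864.2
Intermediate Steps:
S/863 - 1*2866 = 1548/863 - 1*2866 = 1548*(1/863) - 2866 = 1548/863 - 2866 = -2471810/863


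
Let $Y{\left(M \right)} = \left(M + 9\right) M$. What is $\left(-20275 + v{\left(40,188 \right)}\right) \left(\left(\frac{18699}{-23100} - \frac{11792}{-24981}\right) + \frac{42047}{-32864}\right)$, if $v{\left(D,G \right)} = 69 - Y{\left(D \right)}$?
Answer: $\frac{2574540150169679}{71835363600} \approx 35839.0$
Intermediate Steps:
$Y{\left(M \right)} = M \left(9 + M\right)$ ($Y{\left(M \right)} = \left(9 + M\right) M = M \left(9 + M\right)$)
$v{\left(D,G \right)} = 69 - D \left(9 + D\right)$
$\left(-20275 + v{\left(40,188 \right)}\right) \left(\left(\frac{18699}{-23100} - \frac{11792}{-24981}\right) + \frac{42047}{-32864}\right) = \left(-20275 + \left(69 - 40 \left(9 + 40\right)\right)\right) \left(\left(\frac{18699}{-23100} - \frac{11792}{-24981}\right) + \frac{42047}{-32864}\right) = \left(-20275 + \left(69 - 40 \cdot 49\right)\right) \left(\left(18699 \left(- \frac{1}{23100}\right) - - \frac{1072}{2271}\right) + 42047 \left(- \frac{1}{32864}\right)\right) = \left(-20275 + \left(69 - 1960\right)\right) \left(\left(- \frac{6233}{7700} + \frac{1072}{2271}\right) - \frac{42047}{32864}\right) = \left(-20275 - 1891\right) \left(- \frac{5900743}{17486700} - \frac{42047}{32864}\right) = \left(-22166\right) \left(- \frac{232296323213}{143670727200}\right) = \frac{2574540150169679}{71835363600}$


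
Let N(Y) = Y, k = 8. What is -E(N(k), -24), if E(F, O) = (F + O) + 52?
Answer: -36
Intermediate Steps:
E(F, O) = 52 + F + O
-E(N(k), -24) = -(52 + 8 - 24) = -1*36 = -36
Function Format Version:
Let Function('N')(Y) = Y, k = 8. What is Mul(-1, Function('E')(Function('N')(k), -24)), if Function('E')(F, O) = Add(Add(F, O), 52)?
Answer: -36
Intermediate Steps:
Function('E')(F, O) = Add(52, F, O)
Mul(-1, Function('E')(Function('N')(k), -24)) = Mul(-1, Add(52, 8, -24)) = Mul(-1, 36) = -36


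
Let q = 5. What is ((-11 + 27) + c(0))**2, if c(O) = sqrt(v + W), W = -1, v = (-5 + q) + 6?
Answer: (16 + sqrt(5))**2 ≈ 332.55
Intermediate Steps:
v = 6 (v = (-5 + 5) + 6 = 0 + 6 = 6)
c(O) = sqrt(5) (c(O) = sqrt(6 - 1) = sqrt(5))
((-11 + 27) + c(0))**2 = ((-11 + 27) + sqrt(5))**2 = (16 + sqrt(5))**2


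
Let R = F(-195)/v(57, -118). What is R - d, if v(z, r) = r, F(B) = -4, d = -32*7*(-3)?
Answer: -39646/59 ≈ -671.97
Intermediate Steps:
d = 672 (d = -224*(-3) = 672)
R = 2/59 (R = -4/(-118) = -4*(-1/118) = 2/59 ≈ 0.033898)
R - d = 2/59 - 1*672 = 2/59 - 672 = -39646/59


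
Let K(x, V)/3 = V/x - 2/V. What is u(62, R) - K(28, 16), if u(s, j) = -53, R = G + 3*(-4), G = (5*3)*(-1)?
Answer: -3043/56 ≈ -54.339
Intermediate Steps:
G = -15 (G = 15*(-1) = -15)
R = -27 (R = -15 + 3*(-4) = -15 - 12 = -27)
K(x, V) = -6/V + 3*V/x (K(x, V) = 3*(V/x - 2/V) = 3*(-2/V + V/x) = -6/V + 3*V/x)
u(62, R) - K(28, 16) = -53 - (-6/16 + 3*16/28) = -53 - (-6*1/16 + 3*16*(1/28)) = -53 - (-3/8 + 12/7) = -53 - 1*75/56 = -53 - 75/56 = -3043/56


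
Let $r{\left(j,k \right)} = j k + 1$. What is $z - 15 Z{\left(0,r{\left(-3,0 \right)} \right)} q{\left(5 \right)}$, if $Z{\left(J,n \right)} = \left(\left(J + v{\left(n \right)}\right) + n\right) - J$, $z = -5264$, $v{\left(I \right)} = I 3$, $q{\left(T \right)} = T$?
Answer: $-5564$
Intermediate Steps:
$v{\left(I \right)} = 3 I$
$r{\left(j,k \right)} = 1 + j k$
$Z{\left(J,n \right)} = 4 n$ ($Z{\left(J,n \right)} = \left(\left(J + 3 n\right) + n\right) - J = \left(J + 4 n\right) - J = 4 n$)
$z - 15 Z{\left(0,r{\left(-3,0 \right)} \right)} q{\left(5 \right)} = -5264 - 15 \cdot 4 \left(1 - 0\right) 5 = -5264 - 15 \cdot 4 \left(1 + 0\right) 5 = -5264 - 15 \cdot 4 \cdot 1 \cdot 5 = -5264 - 15 \cdot 4 \cdot 5 = -5264 - 60 \cdot 5 = -5264 - 300 = -5564$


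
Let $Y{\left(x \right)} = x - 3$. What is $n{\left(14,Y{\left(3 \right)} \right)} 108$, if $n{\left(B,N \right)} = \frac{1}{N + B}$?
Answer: $\frac{54}{7} \approx 7.7143$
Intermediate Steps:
$Y{\left(x \right)} = -3 + x$ ($Y{\left(x \right)} = x - 3 = -3 + x$)
$n{\left(B,N \right)} = \frac{1}{B + N}$
$n{\left(14,Y{\left(3 \right)} \right)} 108 = \frac{1}{14 + \left(-3 + 3\right)} 108 = \frac{1}{14 + 0} \cdot 108 = \frac{1}{14} \cdot 108 = \frac{54}{7}$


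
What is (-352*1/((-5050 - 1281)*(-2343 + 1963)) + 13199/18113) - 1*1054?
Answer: -11474310963779/10893973285 ≈ -1053.3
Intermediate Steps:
(-352*1/((-5050 - 1281)*(-2343 + 1963)) + 13199/18113) - 1*1054 = (-352/((-380*(-6331))) + 13199*(1/18113)) - 1054 = (-352/2405780 + 13199/18113) - 1054 = (-352*1/2405780 + 13199/18113) - 1054 = (-88/601445 + 13199/18113) - 1054 = 7936878611/10893973285 - 1054 = -11474310963779/10893973285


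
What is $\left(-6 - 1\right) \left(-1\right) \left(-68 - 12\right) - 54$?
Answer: $-614$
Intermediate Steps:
$\left(-6 - 1\right) \left(-1\right) \left(-68 - 12\right) - 54 = \left(-7\right) \left(-1\right) \left(-68 - 12\right) - 54 = 7 \left(-80\right) - 54 = -560 - 54 = -614$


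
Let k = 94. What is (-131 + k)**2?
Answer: 1369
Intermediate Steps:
(-131 + k)**2 = (-131 + 94)**2 = (-37)**2 = 1369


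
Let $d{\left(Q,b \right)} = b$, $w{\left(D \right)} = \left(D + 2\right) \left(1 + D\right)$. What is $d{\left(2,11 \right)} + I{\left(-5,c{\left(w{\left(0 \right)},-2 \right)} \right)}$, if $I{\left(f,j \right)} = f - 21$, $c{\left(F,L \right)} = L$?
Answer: $-15$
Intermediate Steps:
$w{\left(D \right)} = \left(1 + D\right) \left(2 + D\right)$ ($w{\left(D \right)} = \left(2 + D\right) \left(1 + D\right) = \left(1 + D\right) \left(2 + D\right)$)
$I{\left(f,j \right)} = -21 + f$
$d{\left(2,11 \right)} + I{\left(-5,c{\left(w{\left(0 \right)},-2 \right)} \right)} = 11 - 26 = -15$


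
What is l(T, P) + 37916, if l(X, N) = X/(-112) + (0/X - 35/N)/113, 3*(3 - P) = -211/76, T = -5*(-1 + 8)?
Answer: 12270906511/323632 ≈ 37916.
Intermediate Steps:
T = -35 (T = -5*7 = -35)
P = 895/228 (P = 3 - (-211)/(3*76) = 3 - ⅓*(-211/76) = 3 + 211/228 = 895/228 ≈ 3.9254)
l(X, N) = -35/(113*N) - X/112 (l(X, N) = X*(-1/112) + (0 - 35/N)*(1/113) = -X/112 - 35/N*(1/113) = -X/112 - 35/(113*N) = -35/(113*N) - X/112)
l(T, P) + 37916 = (-35/(113*895/228) - 1/112*(-35)) + 37916 = (-35/113*228/895 + 5/16) + 37916 = (-1596/20227 + 5/16) + 37916 = 75599/323632 + 37916 = 12270906511/323632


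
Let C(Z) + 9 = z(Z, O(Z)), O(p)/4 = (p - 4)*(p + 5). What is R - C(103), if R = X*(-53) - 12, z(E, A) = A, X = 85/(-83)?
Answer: -3545488/83 ≈ -42717.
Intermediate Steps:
O(p) = 4*(-4 + p)*(5 + p) (O(p) = 4*((p - 4)*(p + 5)) = 4*((-4 + p)*(5 + p)) = 4*(-4 + p)*(5 + p))
X = -85/83 (X = 85*(-1/83) = -85/83 ≈ -1.0241)
C(Z) = -89 + 4*Z + 4*Z² (C(Z) = -9 + (-80 + 4*Z + 4*Z²) = -89 + 4*Z + 4*Z²)
R = 3509/83 (R = -85/83*(-53) - 12 = 4505/83 - 12 = 3509/83 ≈ 42.277)
R - C(103) = 3509/83 - (-89 + 4*103 + 4*103²) = 3509/83 - (-89 + 412 + 4*10609) = 3509/83 - (-89 + 412 + 42436) = 3509/83 - 1*42759 = 3509/83 - 42759 = -3545488/83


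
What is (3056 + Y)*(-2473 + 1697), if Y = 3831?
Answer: -5344312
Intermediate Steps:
(3056 + Y)*(-2473 + 1697) = (3056 + 3831)*(-2473 + 1697) = 6887*(-776) = -5344312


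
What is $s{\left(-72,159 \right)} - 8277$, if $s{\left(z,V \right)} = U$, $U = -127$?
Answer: $-8404$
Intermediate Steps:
$s{\left(z,V \right)} = -127$
$s{\left(-72,159 \right)} - 8277 = -127 - 8277 = -8404$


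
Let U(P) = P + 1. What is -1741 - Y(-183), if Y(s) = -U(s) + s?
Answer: -1740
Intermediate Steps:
U(P) = 1 + P
Y(s) = -1 (Y(s) = -(1 + s) + s = (-1 - s) + s = -1)
-1741 - Y(-183) = -1741 - 1*(-1) = -1741 + 1 = -1740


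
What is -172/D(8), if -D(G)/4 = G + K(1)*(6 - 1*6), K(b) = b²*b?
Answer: 43/8 ≈ 5.3750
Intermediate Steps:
K(b) = b³
D(G) = -4*G (D(G) = -4*(G + 1³*(6 - 1*6)) = -4*(G + 1*(6 - 6)) = -4*(G + 1*0) = -4*(G + 0) = -4*G)
-172/D(8) = -172/((-4*8)) = -172/(-32) = -172*(-1/32) = 43/8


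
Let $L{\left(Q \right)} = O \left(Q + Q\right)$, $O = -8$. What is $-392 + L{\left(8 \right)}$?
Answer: $-520$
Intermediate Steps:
$L{\left(Q \right)} = - 16 Q$ ($L{\left(Q \right)} = - 8 \left(Q + Q\right) = - 8 \cdot 2 Q = - 16 Q$)
$-392 + L{\left(8 \right)} = -392 - 128 = -520$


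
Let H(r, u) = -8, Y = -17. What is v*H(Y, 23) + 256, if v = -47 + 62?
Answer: 136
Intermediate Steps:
v = 15
v*H(Y, 23) + 256 = 15*(-8) + 256 = -120 + 256 = 136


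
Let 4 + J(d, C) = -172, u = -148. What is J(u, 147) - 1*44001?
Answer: -44177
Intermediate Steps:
J(d, C) = -176 (J(d, C) = -4 - 172 = -176)
J(u, 147) - 1*44001 = -176 - 1*44001 = -176 - 44001 = -44177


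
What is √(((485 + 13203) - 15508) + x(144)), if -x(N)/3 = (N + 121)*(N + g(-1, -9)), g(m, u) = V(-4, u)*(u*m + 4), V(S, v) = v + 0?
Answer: I*√23285 ≈ 152.59*I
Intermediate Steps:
V(S, v) = v
g(m, u) = u*(4 + m*u) (g(m, u) = u*(u*m + 4) = u*(m*u + 4) = u*(4 + m*u))
x(N) = -3*(-117 + N)*(121 + N) (x(N) = -3*(N + 121)*(N - 9*(4 - 1*(-9))) = -3*(121 + N)*(N - 9*(4 + 9)) = -3*(121 + N)*(N - 9*13) = -3*(121 + N)*(N - 117) = -3*(121 + N)*(-117 + N) = -3*(-117 + N)*(121 + N))
√(((485 + 13203) - 15508) + x(144)) = √(((485 + 13203) - 15508) + (42471 - 12*144 - 3*144²)) = √((13688 - 15508) + (42471 - 1728 - 3*20736)) = √(-1820 + (42471 - 1728 - 62208)) = √(-1820 - 21465) = √(-23285) = I*√23285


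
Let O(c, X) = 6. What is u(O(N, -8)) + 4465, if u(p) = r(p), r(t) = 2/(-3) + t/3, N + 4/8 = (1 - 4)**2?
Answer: 13399/3 ≈ 4466.3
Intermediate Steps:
N = 17/2 (N = -1/2 + (1 - 4)**2 = -1/2 + (-3)**2 = -1/2 + 9 = 17/2 ≈ 8.5000)
r(t) = -2/3 + t/3 (r(t) = 2*(-1/3) + t*(1/3) = -2/3 + t/3)
u(p) = -2/3 + p/3
u(O(N, -8)) + 4465 = (-2/3 + (1/3)*6) + 4465 = (-2/3 + 2) + 4465 = 4/3 + 4465 = 13399/3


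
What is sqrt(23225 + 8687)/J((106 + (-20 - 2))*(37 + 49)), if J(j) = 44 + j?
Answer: sqrt(7978)/3634 ≈ 0.024579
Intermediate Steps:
sqrt(23225 + 8687)/J((106 + (-20 - 2))*(37 + 49)) = sqrt(23225 + 8687)/(44 + (106 + (-20 - 2))*(37 + 49)) = sqrt(31912)/(44 + (106 - 22)*86) = (2*sqrt(7978))/(44 + 84*86) = (2*sqrt(7978))/(44 + 7224) = (2*sqrt(7978))/7268 = (2*sqrt(7978))*(1/7268) = sqrt(7978)/3634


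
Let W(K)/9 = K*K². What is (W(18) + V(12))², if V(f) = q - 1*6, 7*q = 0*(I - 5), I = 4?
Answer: 2754360324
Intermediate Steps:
q = 0 (q = (0*(4 - 5))/7 = (0*(-1))/7 = (⅐)*0 = 0)
W(K) = 9*K³ (W(K) = 9*(K*K²) = 9*K³)
V(f) = -6 (V(f) = 0 - 1*6 = 0 - 6 = -6)
(W(18) + V(12))² = (9*18³ - 6)² = (9*5832 - 6)² = (52488 - 6)² = 52482² = 2754360324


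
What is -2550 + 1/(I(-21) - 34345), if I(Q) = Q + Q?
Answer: -87686851/34387 ≈ -2550.0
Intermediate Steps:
I(Q) = 2*Q
-2550 + 1/(I(-21) - 34345) = -2550 + 1/(2*(-21) - 34345) = -2550 + 1/(-42 - 34345) = -2550 + 1/(-34387) = -2550 - 1/34387 = -87686851/34387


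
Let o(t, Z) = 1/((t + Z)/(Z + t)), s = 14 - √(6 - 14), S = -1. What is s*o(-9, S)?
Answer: 14 - 2*I*√2 ≈ 14.0 - 2.8284*I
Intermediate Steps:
s = 14 - 2*I*√2 (s = 14 - √(-8) = 14 - 2*I*√2 ≈ 14.0 - 2.8284*I)
o(t, Z) = 1 (o(t, Z) = 1/((Z + t)/(Z + t)) = 1/1 = 1)
s*o(-9, S) = (14 - 2*I*√2)*1 = 14 - 2*I*√2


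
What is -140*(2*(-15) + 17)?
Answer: 1820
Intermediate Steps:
-140*(2*(-15) + 17) = -140*(-30 + 17) = -140*(-13) = 1820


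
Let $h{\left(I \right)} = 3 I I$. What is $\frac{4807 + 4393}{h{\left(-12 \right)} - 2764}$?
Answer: $- \frac{2300}{583} \approx -3.9451$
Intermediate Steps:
$h{\left(I \right)} = 3 I^{2}$
$\frac{4807 + 4393}{h{\left(-12 \right)} - 2764} = \frac{4807 + 4393}{3 \left(-12\right)^{2} - 2764} = \frac{9200}{3 \cdot 144 - 2764} = \frac{9200}{432 - 2764} = \frac{9200}{-2332} = 9200 \left(- \frac{1}{2332}\right) = - \frac{2300}{583}$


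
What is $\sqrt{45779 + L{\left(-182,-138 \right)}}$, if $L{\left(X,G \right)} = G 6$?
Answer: $\sqrt{44951} \approx 212.02$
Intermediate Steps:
$L{\left(X,G \right)} = 6 G$
$\sqrt{45779 + L{\left(-182,-138 \right)}} = \sqrt{45779 + 6 \left(-138\right)} = \sqrt{45779 - 828} = \sqrt{44951}$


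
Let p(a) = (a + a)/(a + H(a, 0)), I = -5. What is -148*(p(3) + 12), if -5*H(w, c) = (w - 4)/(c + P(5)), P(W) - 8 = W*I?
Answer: -263292/127 ≈ -2073.2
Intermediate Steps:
P(W) = 8 - 5*W (P(W) = 8 + W*(-5) = 8 - 5*W)
H(w, c) = -(-4 + w)/(5*(-17 + c)) (H(w, c) = -(w - 4)/(5*(c + (8 - 5*5))) = -(-4 + w)/(5*(c + (8 - 25))) = -(-4 + w)/(5*(c - 17)) = -(-4 + w)/(5*(-17 + c)))
p(a) = 2*a/(-4/85 + 86*a/85) (p(a) = (a + a)/(a + (4 - a)/(5*(-17 + 0))) = (2*a)/(a + (⅕)*(4 - a)/(-17)) = (2*a)/(a + (⅕)*(-1/17)*(4 - a)) = (2*a)/(a + (-4/85 + a/85)) = (2*a)/(-4/85 + 86*a/85) = 2*a/(-4/85 + 86*a/85))
-148*(p(3) + 12) = -148*(85*3/(-2 + 43*3) + 12) = -148*(85*3/(-2 + 129) + 12) = -148*(85*3/127 + 12) = -148*(85*3*(1/127) + 12) = -148*(255/127 + 12) = -148*1779/127 = -263292/127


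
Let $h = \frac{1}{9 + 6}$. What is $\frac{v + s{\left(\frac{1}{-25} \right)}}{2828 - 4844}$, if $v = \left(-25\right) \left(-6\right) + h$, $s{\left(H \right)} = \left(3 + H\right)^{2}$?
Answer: $- \frac{297803}{3780000} \approx -0.078784$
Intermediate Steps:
$h = \frac{1}{15} \approx 0.066667$
$v = \frac{2251}{15}$ ($v = \left(-25\right) \left(-6\right) + \frac{1}{15} = 150 + \frac{1}{15} = \frac{2251}{15} \approx 150.07$)
$\frac{v + s{\left(\frac{1}{-25} \right)}}{2828 - 4844} = \frac{\frac{2251}{15} + \left(3 + \frac{1}{-25}\right)^{2}}{2828 - 4844} = \frac{\frac{2251}{15} + \left(3 - \frac{1}{25}\right)^{2}}{-2016} = \left(\frac{2251}{15} + \left(\frac{74}{25}\right)^{2}\right) \left(- \frac{1}{2016}\right) = \left(\frac{2251}{15} + \frac{5476}{625}\right) \left(- \frac{1}{2016}\right) = \frac{297803}{1875} \left(- \frac{1}{2016}\right) = - \frac{297803}{3780000}$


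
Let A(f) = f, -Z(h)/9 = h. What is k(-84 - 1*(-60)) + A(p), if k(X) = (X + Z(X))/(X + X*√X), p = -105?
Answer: (-210*√6 + 113*I)/(-I + 2*√6) ≈ -105.32 + 1.5677*I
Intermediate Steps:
Z(h) = -9*h
k(X) = -8*X/(X + X^(3/2)) (k(X) = (X - 9*X)/(X + X*√X) = (-8*X)/(X + X^(3/2)) = -8*X/(X + X^(3/2)))
k(-84 - 1*(-60)) + A(p) = -8*(-84 - 1*(-60))/((-84 - 1*(-60)) + (-84 - 1*(-60))^(3/2)) - 105 = -8*(-84 + 60)/((-84 + 60) + (-84 + 60)^(3/2)) - 105 = -8*(-24)/(-24 + (-24)^(3/2)) - 105 = -8*(-24)/(-24 - 48*I*√6) - 105 = 192/(-24 - 48*I*√6) - 105 = -105 + 192/(-24 - 48*I*√6)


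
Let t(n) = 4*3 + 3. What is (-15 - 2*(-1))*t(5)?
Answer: -195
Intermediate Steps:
t(n) = 15 (t(n) = 12 + 3 = 15)
(-15 - 2*(-1))*t(5) = (-15 - 2*(-1))*15 = (-15 + 2)*15 = -13*15 = -195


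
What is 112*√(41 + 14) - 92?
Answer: -92 + 112*√55 ≈ 738.61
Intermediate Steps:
112*√(41 + 14) - 92 = 112*√55 - 92 = -92 + 112*√55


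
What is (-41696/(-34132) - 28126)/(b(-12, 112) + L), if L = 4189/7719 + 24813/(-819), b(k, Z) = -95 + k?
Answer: 24082149490698/117097124153 ≈ 205.66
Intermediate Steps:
L = -20900084/702429 (L = 4189*(1/7719) + 24813*(-1/819) = 4189/7719 - 2757/91 = -20900084/702429 ≈ -29.754)
(-41696/(-34132) - 28126)/(b(-12, 112) + L) = (-41696/(-34132) - 28126)/((-95 - 12) - 20900084/702429) = (-41696*(-1/34132) - 28126)/(-107 - 20900084/702429) = (10424/8533 - 28126)/(-96059987/702429) = -239988734/8533*(-702429/96059987) = 24082149490698/117097124153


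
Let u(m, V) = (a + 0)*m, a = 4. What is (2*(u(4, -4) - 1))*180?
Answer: 5400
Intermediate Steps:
u(m, V) = 4*m (u(m, V) = (4 + 0)*m = 4*m)
(2*(u(4, -4) - 1))*180 = (2*(4*4 - 1))*180 = (2*(16 - 1))*180 = (2*15)*180 = 30*180 = 5400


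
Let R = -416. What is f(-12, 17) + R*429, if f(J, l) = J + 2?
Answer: -178474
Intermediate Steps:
f(J, l) = 2 + J
f(-12, 17) + R*429 = (2 - 12) - 416*429 = -10 - 178464 = -178474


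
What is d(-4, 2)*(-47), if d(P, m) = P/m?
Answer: 94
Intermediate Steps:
d(-4, 2)*(-47) = -4/2*(-47) = -4*½*(-47) = -2*(-47) = 94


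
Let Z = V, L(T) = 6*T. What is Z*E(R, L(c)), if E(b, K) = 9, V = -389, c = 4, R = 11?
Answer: -3501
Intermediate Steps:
Z = -389
Z*E(R, L(c)) = -389*9 = -3501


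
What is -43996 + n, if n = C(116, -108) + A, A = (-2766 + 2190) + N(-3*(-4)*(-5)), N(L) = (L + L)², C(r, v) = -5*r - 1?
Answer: -30753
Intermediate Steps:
C(r, v) = -1 - 5*r
N(L) = 4*L² (N(L) = (2*L)² = 4*L²)
A = 13824 (A = (-2766 + 2190) + 4*(-3*(-4)*(-5))² = -576 + 4*(12*(-5))² = -576 + 4*(-60)² = -576 + 4*3600 = -576 + 14400 = 13824)
n = 13243 (n = (-1 - 5*116) + 13824 = (-1 - 580) + 13824 = -581 + 13824 = 13243)
-43996 + n = -43996 + 13243 = -30753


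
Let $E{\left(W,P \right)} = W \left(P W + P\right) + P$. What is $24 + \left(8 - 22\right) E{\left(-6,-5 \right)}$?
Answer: $2194$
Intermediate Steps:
$E{\left(W,P \right)} = P + W \left(P + P W\right)$ ($E{\left(W,P \right)} = W \left(P + P W\right) + P = P + W \left(P + P W\right)$)
$24 + \left(8 - 22\right) E{\left(-6,-5 \right)} = 24 + \left(8 - 22\right) \left(- 5 \left(1 - 6 + \left(-6\right)^{2}\right)\right) = 24 - 14 \left(- 5 \left(1 - 6 + 36\right)\right) = 24 - 14 \left(\left(-5\right) 31\right) = 24 - -2170 = 24 + 2170 = 2194$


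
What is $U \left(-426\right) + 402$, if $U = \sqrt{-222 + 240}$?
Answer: $402 - 1278 \sqrt{2} \approx -1405.4$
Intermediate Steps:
$U = 3 \sqrt{2}$ ($U = \sqrt{18} = 3 \sqrt{2} \approx 4.2426$)
$U \left(-426\right) + 402 = 3 \sqrt{2} \left(-426\right) + 402 = - 1278 \sqrt{2} + 402 = 402 - 1278 \sqrt{2}$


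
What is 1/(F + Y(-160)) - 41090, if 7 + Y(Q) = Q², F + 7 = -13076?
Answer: -514035899/12510 ≈ -41090.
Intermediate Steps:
F = -13083 (F = -7 - 13076 = -13083)
Y(Q) = -7 + Q²
1/(F + Y(-160)) - 41090 = 1/(-13083 + (-7 + (-160)²)) - 41090 = 1/(-13083 + (-7 + 25600)) - 41090 = 1/(-13083 + 25593) - 41090 = 1/12510 - 41090 = -514035899/12510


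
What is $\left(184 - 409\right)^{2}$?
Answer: $50625$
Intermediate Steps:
$\left(184 - 409\right)^{2} = \left(-225\right)^{2} = 50625$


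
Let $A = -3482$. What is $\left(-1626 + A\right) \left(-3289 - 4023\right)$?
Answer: $37349696$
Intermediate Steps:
$\left(-1626 + A\right) \left(-3289 - 4023\right) = \left(-1626 - 3482\right) \left(-3289 - 4023\right) = - 5108 \left(-3289 - 4023\right) = \left(-5108\right) \left(-7312\right) = 37349696$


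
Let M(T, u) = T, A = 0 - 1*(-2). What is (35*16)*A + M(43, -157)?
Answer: 1163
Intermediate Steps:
A = 2 (A = 0 + 2 = 2)
(35*16)*A + M(43, -157) = (35*16)*2 + 43 = 560*2 + 43 = 1120 + 43 = 1163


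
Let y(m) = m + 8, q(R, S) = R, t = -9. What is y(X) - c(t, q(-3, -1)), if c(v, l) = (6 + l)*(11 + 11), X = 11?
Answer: -47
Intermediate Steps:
c(v, l) = 132 + 22*l (c(v, l) = (6 + l)*22 = 132 + 22*l)
y(m) = 8 + m
y(X) - c(t, q(-3, -1)) = (8 + 11) - (132 + 22*(-3)) = 19 - (132 - 66) = 19 - 1*66 = 19 - 66 = -47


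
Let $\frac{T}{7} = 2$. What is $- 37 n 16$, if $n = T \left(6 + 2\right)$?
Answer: $-66304$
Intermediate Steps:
$T = 14$ ($T = 7 \cdot 2 = 14$)
$n = 112$ ($n = 14 \left(6 + 2\right) = 14 \cdot 8 = 112$)
$- 37 n 16 = \left(-37\right) 112 \cdot 16 = \left(-4144\right) 16 = -66304$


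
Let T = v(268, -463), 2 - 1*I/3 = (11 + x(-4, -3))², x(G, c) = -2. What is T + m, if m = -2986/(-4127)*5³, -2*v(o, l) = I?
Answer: 1724599/8254 ≈ 208.94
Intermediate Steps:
I = -237 (I = 6 - 3*(11 - 2)² = 6 - 3*9² = 6 - 3*81 = 6 - 243 = -237)
v(o, l) = 237/2 (v(o, l) = -½*(-237) = 237/2)
T = 237/2 ≈ 118.50
m = 373250/4127 (m = -2986*(-1/4127)*125 = (2986/4127)*125 = 373250/4127 ≈ 90.441)
T + m = 237/2 + 373250/4127 = 1724599/8254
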